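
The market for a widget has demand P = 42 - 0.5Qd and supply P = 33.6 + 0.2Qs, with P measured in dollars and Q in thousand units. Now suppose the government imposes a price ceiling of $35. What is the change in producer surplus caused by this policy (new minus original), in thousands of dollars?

-9.5

Rearranging demand gives Qd = 84 - 2P; rearranging supply gives Qs = 5P - 168. Without the control the market clears where 84 - 2P = 5P - 168, i.e. P* = 36 and Q* = 12.
The ceiling of 35 is below the equilibrium price 36, so it binds.
At P = 35: Qd = 84 - 2·35 = 14 and Qs = 5·35 - 168 = 7.
Producer surplus without the control is ½ · (36 - 33.6) · 12 = 14.4.
With the ceiling, producers sell 7 units at 35, so PS = ½ · (35 - 33.6) · 7 = 4.9.
Change in producer surplus = 4.9 - 14.4 = -9.5.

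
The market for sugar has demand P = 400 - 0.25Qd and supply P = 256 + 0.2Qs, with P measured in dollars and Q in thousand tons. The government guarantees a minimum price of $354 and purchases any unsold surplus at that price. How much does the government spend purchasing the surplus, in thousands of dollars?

108324

Rearranging demand gives Qd = 1600 - 4P; rearranging supply gives Qs = 5P - 1280. Without the control the market clears where 1600 - 4P = 5P - 1280, i.e. P* = 320 and Q* = 320.
The floor of 354 is above the equilibrium price 320, so it binds.
At P = 354: Qd = 1600 - 4·354 = 184 and Qs = 5·354 - 1280 = 490.
Surplus = Qs - Qd = 306.
Government expenditure = surplus × support price = 306 × 354 = 108324.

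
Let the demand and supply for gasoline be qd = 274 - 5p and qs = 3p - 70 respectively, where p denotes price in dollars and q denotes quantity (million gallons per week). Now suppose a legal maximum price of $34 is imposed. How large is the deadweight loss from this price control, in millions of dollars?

Setting quantity demanded equal to quantity supplied, 274 - 5p = 3p - 70, gives p* = 43 and q* = 59.
Because the ceiling (34) lies below the market-clearing price, it is binding.
At p = 34: qd = 274 - 5·34 = 104 and qs = 3·34 - 70 = 32.
Quantity traded falls to 32. At q = 32 the demand price is (274 - 32)/5 = 48.4 and the supply price is (70 + 32)/3 = 34.
Deadweight loss = ½ · (48.4 - 34) · (59 - 32) = ½ · 14.4 · 27 = 194.4.

194.4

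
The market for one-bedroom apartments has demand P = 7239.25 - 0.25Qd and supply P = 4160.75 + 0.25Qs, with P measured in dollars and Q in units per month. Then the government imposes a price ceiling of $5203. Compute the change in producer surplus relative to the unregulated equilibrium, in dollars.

-2566011

Rearranging demand gives Qd = 28957 - 4P; rearranging supply gives Qs = 4P - 16643. In a free market, 28957 - 4P = 4P - 16643 gives the equilibrium P* = 5700, Q* = 6157.
Because the ceiling (5203) lies below the market-clearing price, it is binding.
At P = 5203: Qd = 28957 - 4·5203 = 8145 and Qs = 4·5203 - 16643 = 4169.
Producer surplus without the control is ½ · (5700 - 4160.75) · 6157 = 4738581.125.
With the ceiling, producers sell 4169 units at 5203, so PS = ½ · (5203 - 4160.75) · 4169 = 2172570.125.
Change in producer surplus = 2172570.125 - 4738581.125 = -2566011.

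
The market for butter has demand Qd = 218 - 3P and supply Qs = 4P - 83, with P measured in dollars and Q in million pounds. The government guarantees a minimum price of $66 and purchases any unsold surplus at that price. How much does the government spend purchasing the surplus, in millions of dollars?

Equilibrium: 218 - 3P = 4P - 83, so 301 = 7P and P* = 43, Q* = 89.
Because the floor (66) lies above the market-clearing price, it is binding.
At P = 66: Qd = 218 - 3·66 = 20 and Qs = 4·66 - 83 = 181.
Surplus = Qs - Qd = 161.
Government expenditure = surplus × support price = 161 × 66 = 10626.

10626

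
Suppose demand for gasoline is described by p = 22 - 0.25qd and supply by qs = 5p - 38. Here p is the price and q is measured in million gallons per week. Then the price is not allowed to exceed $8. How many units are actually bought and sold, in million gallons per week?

2

Rearranging demand gives qd = 88 - 4p. Equilibrium: 88 - 4p = 5p - 38, so 126 = 9p and p* = 14, q* = 32.
The ceiling of 8 is below the equilibrium price 14, so it binds.
At p = 8: qd = 88 - 4·8 = 56 and qs = 5·8 - 38 = 2.
The quantity actually transacted is the short side, supply: 2.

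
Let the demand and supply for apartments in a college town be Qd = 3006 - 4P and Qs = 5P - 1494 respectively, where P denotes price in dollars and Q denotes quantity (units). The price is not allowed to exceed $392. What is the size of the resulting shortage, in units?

Without the control the market clears where 3006 - 4P = 5P - 1494, i.e. P* = 500 and Q* = 1006.
The ceiling of 392 is below the equilibrium price 500, so it binds.
At P = 392: Qd = 3006 - 4·392 = 1438 and Qs = 5·392 - 1494 = 466.
Shortage = Qd - Qs = 1438 - 466 = 972.

972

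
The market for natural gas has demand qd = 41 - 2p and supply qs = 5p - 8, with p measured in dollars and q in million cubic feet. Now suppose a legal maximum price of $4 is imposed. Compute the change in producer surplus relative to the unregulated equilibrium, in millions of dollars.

-58.5

Equilibrium: 41 - 2p = 5p - 8, so 49 = 7p and p* = 7, q* = 27.
Because the ceiling (4) lies below the market-clearing price, it is binding.
At p = 4: qd = 41 - 2·4 = 33 and qs = 5·4 - 8 = 12.
Producer surplus without the control is ½ · (7 - 1.6) · 27 = 72.9.
With the ceiling, producers sell 12 units at 4, so PS = ½ · (4 - 1.6) · 12 = 14.4.
Change in producer surplus = 14.4 - 72.9 = -58.5.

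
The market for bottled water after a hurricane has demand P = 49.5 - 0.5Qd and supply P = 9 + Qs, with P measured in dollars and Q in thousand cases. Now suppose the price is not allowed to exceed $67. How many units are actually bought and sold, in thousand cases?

Rearranging demand gives Qd = 99 - 2P; rearranging supply gives Qs = P - 9. Setting quantity demanded equal to quantity supplied, 99 - 2P = P - 9, gives P* = 36 and Q* = 27.
The ceiling of 67 is above the equilibrium price 36, so it is not binding; the market clears at P* = 36, Q* = 27.

27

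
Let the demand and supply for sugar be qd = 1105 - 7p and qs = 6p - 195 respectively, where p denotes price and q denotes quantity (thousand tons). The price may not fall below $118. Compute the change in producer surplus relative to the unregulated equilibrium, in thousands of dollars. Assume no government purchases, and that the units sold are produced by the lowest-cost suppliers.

3699

Setting quantity demanded equal to quantity supplied, 1105 - 7p = 6p - 195, gives p* = 100 and q* = 405.
Since 118 > 100, the floor is binding.
At p = 118: qd = 1105 - 7·118 = 279 and qs = 6·118 - 195 = 513.
Producer surplus without the control is ½ · (100 - 32.5) · 405 = 13668.75.
With the floor, 279 units are sold at 118. The supply price at q = 279 is 79, so PS = ½ · [(118 - 32.5) + (118 - 79)] · 279 = 17367.75.
Change in producer surplus = 17367.75 - 13668.75 = 3699.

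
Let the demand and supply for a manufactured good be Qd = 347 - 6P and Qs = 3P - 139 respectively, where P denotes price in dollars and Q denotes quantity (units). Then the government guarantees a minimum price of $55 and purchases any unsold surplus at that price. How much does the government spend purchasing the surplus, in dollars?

495

Setting quantity demanded equal to quantity supplied, 347 - 6P = 3P - 139, gives P* = 54 and Q* = 23.
Because the floor (55) lies above the market-clearing price, it is binding.
At P = 55: Qd = 347 - 6·55 = 17 and Qs = 3·55 - 139 = 26.
Surplus = Qs - Qd = 9.
Government expenditure = surplus × support price = 9 × 55 = 495.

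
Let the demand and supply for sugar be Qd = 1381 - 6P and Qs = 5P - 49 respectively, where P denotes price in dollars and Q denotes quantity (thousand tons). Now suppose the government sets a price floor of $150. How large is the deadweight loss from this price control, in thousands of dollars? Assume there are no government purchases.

Equilibrium: 1381 - 6P = 5P - 49, so 1430 = 11P and P* = 130, Q* = 601.
Since 150 > 130, the floor is binding.
At P = 150: Qd = 1381 - 6·150 = 481 and Qs = 5·150 - 49 = 701.
Quantity traded falls to 481. At Q = 481 the demand price is (1381 - 481)/6 = 150 and the supply price is (49 + 481)/5 = 106.
Deadweight loss = ½ · (150 - 106) · (601 - 481) = ½ · 44 · 120 = 2640.

2640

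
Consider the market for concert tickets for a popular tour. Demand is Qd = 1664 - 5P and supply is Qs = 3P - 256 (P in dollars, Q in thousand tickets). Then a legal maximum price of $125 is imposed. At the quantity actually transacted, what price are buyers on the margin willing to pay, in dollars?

309

Equilibrium: 1664 - 5P = 3P - 256, so 1920 = 8P and P* = 240, Q* = 464.
Since 125 < 240, the ceiling is binding.
At P = 125: Qd = 1664 - 5·125 = 1039 and Qs = 3·125 - 256 = 119.
Only 119 units reach the market. On the demand curve, the marginal buyer's willingness to pay at Q = 119 is (1664 - 119)/5 = 309.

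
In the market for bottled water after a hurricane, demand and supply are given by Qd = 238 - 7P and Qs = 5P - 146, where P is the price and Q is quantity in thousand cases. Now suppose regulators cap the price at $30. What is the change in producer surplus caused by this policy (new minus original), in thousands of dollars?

-18

In a free market, 238 - 7P = 5P - 146 gives the equilibrium P* = 32, Q* = 14.
Because the ceiling (30) lies below the market-clearing price, it is binding.
At P = 30: Qd = 238 - 7·30 = 28 and Qs = 5·30 - 146 = 4.
Producer surplus without the control is ½ · (32 - 29.2) · 14 = 19.6.
With the ceiling, producers sell 4 units at 30, so PS = ½ · (30 - 29.2) · 4 = 1.6.
Change in producer surplus = 1.6 - 19.6 = -18.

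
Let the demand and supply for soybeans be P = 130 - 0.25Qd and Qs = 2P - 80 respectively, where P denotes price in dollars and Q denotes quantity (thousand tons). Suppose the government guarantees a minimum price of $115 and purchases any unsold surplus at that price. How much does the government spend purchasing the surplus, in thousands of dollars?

Rearranging demand gives Qd = 520 - 4P. Setting quantity demanded equal to quantity supplied, 520 - 4P = 2P - 80, gives P* = 100 and Q* = 120.
The floor of 115 is above the equilibrium price 100, so it binds.
At P = 115: Qd = 520 - 4·115 = 60 and Qs = 2·115 - 80 = 150.
Surplus = Qs - Qd = 90.
Government expenditure = surplus × support price = 90 × 115 = 10350.

10350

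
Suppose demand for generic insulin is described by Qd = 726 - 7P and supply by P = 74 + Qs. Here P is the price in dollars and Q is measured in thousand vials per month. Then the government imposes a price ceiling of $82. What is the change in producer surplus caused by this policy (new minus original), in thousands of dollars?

Rearranging supply gives Qs = P - 74. Without the control the market clears where 726 - 7P = P - 74, i.e. P* = 100 and Q* = 26.
Because the ceiling (82) lies below the market-clearing price, it is binding.
At P = 82: Qd = 726 - 7·82 = 152 and Qs = 82 - 74 = 8.
Producer surplus without the control is ½ · (100 - 74) · 26 = 338.
With the ceiling, producers sell 8 units at 82, so PS = ½ · (82 - 74) · 8 = 32.
Change in producer surplus = 32 - 338 = -306.

-306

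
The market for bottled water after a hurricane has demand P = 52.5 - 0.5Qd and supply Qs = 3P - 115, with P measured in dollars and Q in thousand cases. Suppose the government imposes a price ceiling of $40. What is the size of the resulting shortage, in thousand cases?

20

Rearranging demand gives Qd = 105 - 2P. Without the control the market clears where 105 - 2P = 3P - 115, i.e. P* = 44 and Q* = 17.
Since 40 < 44, the ceiling is binding.
At P = 40: Qd = 105 - 2·40 = 25 and Qs = 3·40 - 115 = 5.
Shortage = Qd - Qs = 25 - 5 = 20.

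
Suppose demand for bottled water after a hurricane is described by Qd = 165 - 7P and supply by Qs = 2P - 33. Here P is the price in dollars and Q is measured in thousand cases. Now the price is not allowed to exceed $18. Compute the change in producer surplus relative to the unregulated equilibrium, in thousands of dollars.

Setting quantity demanded equal to quantity supplied, 165 - 7P = 2P - 33, gives P* = 22 and Q* = 11.
The ceiling of 18 is below the equilibrium price 22, so it binds.
At P = 18: Qd = 165 - 7·18 = 39 and Qs = 2·18 - 33 = 3.
Producer surplus without the control is ½ · (22 - 16.5) · 11 = 30.25.
With the ceiling, producers sell 3 units at 18, so PS = ½ · (18 - 16.5) · 3 = 2.25.
Change in producer surplus = 2.25 - 30.25 = -28.

-28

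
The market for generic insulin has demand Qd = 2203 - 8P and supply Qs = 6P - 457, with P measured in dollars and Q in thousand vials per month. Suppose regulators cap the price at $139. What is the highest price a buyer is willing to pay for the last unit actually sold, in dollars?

228.25

Equilibrium: 2203 - 8P = 6P - 457, so 2660 = 14P and P* = 190, Q* = 683.
Because the ceiling (139) lies below the market-clearing price, it is binding.
At P = 139: Qd = 2203 - 8·139 = 1091 and Qs = 6·139 - 457 = 377.
Only 377 units reach the market. On the demand curve, the marginal buyer's willingness to pay at Q = 377 is (2203 - 377)/8 = 228.25.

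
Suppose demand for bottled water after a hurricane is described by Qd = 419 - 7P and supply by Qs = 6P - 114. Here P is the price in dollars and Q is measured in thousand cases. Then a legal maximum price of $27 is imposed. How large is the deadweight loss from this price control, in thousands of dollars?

Equilibrium: 419 - 7P = 6P - 114, so 533 = 13P and P* = 41, Q* = 132.
Because the ceiling (27) lies below the market-clearing price, it is binding.
At P = 27: Qd = 419 - 7·27 = 230 and Qs = 6·27 - 114 = 48.
Quantity traded falls to 48. At Q = 48 the demand price is (419 - 48)/7 = 53 and the supply price is (114 + 48)/6 = 27.
Deadweight loss = ½ · (53 - 27) · (132 - 48) = ½ · 26 · 84 = 1092.

1092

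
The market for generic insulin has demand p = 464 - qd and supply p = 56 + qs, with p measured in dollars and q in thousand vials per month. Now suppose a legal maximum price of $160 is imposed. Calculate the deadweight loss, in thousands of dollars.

Rearranging demand gives qd = 464 - p; rearranging supply gives qs = p - 56. Setting quantity demanded equal to quantity supplied, 464 - p = p - 56, gives p* = 260 and q* = 204.
The ceiling of 160 is below the equilibrium price 260, so it binds.
At p = 160: qd = 464 - 160 = 304 and qs = 160 - 56 = 104.
Quantity traded falls to 104. At q = 104 the demand price is 464 - 104 = 360 and the supply price is 56 + 104 = 160.
Deadweight loss = ½ · (360 - 160) · (204 - 104) = ½ · 200 · 100 = 10000.

10000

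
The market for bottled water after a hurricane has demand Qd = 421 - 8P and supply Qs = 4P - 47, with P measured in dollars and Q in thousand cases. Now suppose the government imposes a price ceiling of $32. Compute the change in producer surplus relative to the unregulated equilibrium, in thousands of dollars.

-665

Without the control the market clears where 421 - 8P = 4P - 47, i.e. P* = 39 and Q* = 109.
The ceiling of 32 is below the equilibrium price 39, so it binds.
At P = 32: Qd = 421 - 8·32 = 165 and Qs = 4·32 - 47 = 81.
Producer surplus without the control is ½ · (39 - 11.75) · 109 = 1485.125.
With the ceiling, producers sell 81 units at 32, so PS = ½ · (32 - 11.75) · 81 = 820.125.
Change in producer surplus = 820.125 - 1485.125 = -665.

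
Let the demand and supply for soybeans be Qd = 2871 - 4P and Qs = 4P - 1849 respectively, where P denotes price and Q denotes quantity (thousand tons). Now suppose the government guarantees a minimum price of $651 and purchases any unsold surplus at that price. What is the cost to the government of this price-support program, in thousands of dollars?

317688

In a free market, 2871 - 4P = 4P - 1849 gives the equilibrium P* = 590, Q* = 511.
Because the floor (651) lies above the market-clearing price, it is binding.
At P = 651: Qd = 2871 - 4·651 = 267 and Qs = 4·651 - 1849 = 755.
Surplus = Qs - Qd = 488.
Government expenditure = surplus × support price = 488 × 651 = 317688.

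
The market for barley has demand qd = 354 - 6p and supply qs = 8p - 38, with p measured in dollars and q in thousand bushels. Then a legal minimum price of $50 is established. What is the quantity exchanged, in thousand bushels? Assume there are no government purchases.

Without the control the market clears where 354 - 6p = 8p - 38, i.e. p* = 28 and q* = 186.
The floor of 50 is above the equilibrium price 28, so it binds.
At p = 50: qd = 354 - 6·50 = 54 and qs = 8·50 - 38 = 362.
The quantity actually transacted is the short side, demand: 54.

54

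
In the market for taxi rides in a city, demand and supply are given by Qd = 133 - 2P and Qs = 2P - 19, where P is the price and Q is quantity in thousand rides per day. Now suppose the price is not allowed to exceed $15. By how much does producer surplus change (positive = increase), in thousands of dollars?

-782

Equilibrium: 133 - 2P = 2P - 19, so 152 = 4P and P* = 38, Q* = 57.
The ceiling of 15 is below the equilibrium price 38, so it binds.
At P = 15: Qd = 133 - 2·15 = 103 and Qs = 2·15 - 19 = 11.
Producer surplus without the control is ½ · (38 - 9.5) · 57 = 812.25.
With the ceiling, producers sell 11 units at 15, so PS = ½ · (15 - 9.5) · 11 = 30.25.
Change in producer surplus = 30.25 - 812.25 = -782.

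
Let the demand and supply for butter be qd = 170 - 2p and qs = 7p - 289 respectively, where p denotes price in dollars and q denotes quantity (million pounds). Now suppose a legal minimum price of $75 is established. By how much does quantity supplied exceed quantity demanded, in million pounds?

Without the control the market clears where 170 - 2p = 7p - 289, i.e. p* = 51 and q* = 68.
Since 75 > 51, the floor is binding.
At p = 75: qd = 170 - 2·75 = 20 and qs = 7·75 - 289 = 236.
Surplus = qs - qd = 236 - 20 = 216.

216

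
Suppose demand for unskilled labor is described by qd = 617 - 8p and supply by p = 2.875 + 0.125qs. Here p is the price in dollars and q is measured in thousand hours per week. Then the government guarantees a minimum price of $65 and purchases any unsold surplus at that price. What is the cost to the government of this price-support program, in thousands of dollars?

Rearranging supply gives qs = 8p - 23. Without the control the market clears where 617 - 8p = 8p - 23, i.e. p* = 40 and q* = 297.
Since 65 > 40, the floor is binding.
At p = 65: qd = 617 - 8·65 = 97 and qs = 8·65 - 23 = 497.
Surplus = qs - qd = 400.
Government expenditure = surplus × support price = 400 × 65 = 26000.

26000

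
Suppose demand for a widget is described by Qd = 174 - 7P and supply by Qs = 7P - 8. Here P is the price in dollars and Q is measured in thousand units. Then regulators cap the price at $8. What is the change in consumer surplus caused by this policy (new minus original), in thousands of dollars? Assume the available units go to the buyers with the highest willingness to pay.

In a free market, 174 - 7P = 7P - 8 gives the equilibrium P* = 13, Q* = 83.
The ceiling of 8 is below the equilibrium price 13, so it binds.
At P = 8: Qd = 174 - 7·8 = 118 and Qs = 7·8 - 8 = 48.
Consumer surplus without the control is ½ · (174/7 - 13) · 83 = 6889/14.
With the ceiling, 48 units are sold at 8 (assume they go to the highest-value buyers). The demand price at Q = 48 is 18, so CS = ½ · [(174/7 - 8) + (18 - 8)] · 48 = 4512/7.
Change in consumer surplus = 4512/7 - 6889/14 = 152.5.

152.5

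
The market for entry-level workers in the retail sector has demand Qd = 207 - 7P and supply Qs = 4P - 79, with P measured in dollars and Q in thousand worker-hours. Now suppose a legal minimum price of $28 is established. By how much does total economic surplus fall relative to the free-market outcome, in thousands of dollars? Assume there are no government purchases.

38.5

Equilibrium: 207 - 7P = 4P - 79, so 286 = 11P and P* = 26, Q* = 25.
Since 28 > 26, the floor is binding.
At P = 28: Qd = 207 - 7·28 = 11 and Qs = 4·28 - 79 = 33.
Quantity traded falls to 11. At Q = 11 the demand price is (207 - 11)/7 = 28 and the supply price is (79 + 11)/4 = 22.5.
Deadweight loss = ½ · (28 - 22.5) · (25 - 11) = ½ · 5.5 · 14 = 38.5.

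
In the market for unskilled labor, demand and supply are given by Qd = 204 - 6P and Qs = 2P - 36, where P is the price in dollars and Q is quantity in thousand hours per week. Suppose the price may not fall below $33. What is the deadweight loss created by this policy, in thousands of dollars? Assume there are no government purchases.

108

In a free market, 204 - 6P = 2P - 36 gives the equilibrium P* = 30, Q* = 24.
The floor of 33 is above the equilibrium price 30, so it binds.
At P = 33: Qd = 204 - 6·33 = 6 and Qs = 2·33 - 36 = 30.
Quantity traded falls to 6. At Q = 6 the demand price is (204 - 6)/6 = 33 and the supply price is (36 + 6)/2 = 21.
Deadweight loss = ½ · (33 - 21) · (24 - 6) = ½ · 12 · 18 = 108.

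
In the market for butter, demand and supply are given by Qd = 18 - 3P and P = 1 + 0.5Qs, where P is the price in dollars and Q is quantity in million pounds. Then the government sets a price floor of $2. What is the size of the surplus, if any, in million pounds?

0

Rearranging supply gives Qs = 2P - 2. Without the control the market clears where 18 - 3P = 2P - 2, i.e. P* = 4 and Q* = 6.
Since 2 is below P* = 4, the floor does not bind and the free-market outcome prevails.
Since the control does not bind, there is no surplus.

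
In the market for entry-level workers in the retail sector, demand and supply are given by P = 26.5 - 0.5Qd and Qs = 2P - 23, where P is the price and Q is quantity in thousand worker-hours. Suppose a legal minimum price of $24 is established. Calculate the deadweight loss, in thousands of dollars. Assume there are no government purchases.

Rearranging demand gives Qd = 53 - 2P. Setting quantity demanded equal to quantity supplied, 53 - 2P = 2P - 23, gives P* = 19 and Q* = 15.
Because the floor (24) lies above the market-clearing price, it is binding.
At P = 24: Qd = 53 - 2·24 = 5 and Qs = 2·24 - 23 = 25.
Quantity traded falls to 5. At Q = 5 the demand price is (53 - 5)/2 = 24 and the supply price is (23 + 5)/2 = 14.
Deadweight loss = ½ · (24 - 14) · (15 - 5) = ½ · 10 · 10 = 50.

50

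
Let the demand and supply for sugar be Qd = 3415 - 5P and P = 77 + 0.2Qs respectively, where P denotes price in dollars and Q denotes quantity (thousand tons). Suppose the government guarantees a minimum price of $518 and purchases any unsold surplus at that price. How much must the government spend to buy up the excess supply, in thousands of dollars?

Rearranging supply gives Qs = 5P - 385. Setting quantity demanded equal to quantity supplied, 3415 - 5P = 5P - 385, gives P* = 380 and Q* = 1515.
The floor of 518 is above the equilibrium price 380, so it binds.
At P = 518: Qd = 3415 - 5·518 = 825 and Qs = 5·518 - 385 = 2205.
Surplus = Qs - Qd = 1380.
Government expenditure = surplus × support price = 1380 × 518 = 714840.

714840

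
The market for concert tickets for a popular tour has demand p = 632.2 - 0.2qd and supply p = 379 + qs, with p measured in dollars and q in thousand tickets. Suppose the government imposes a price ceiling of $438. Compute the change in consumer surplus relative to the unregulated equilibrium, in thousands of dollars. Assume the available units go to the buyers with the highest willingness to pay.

Rearranging demand gives qd = 3161 - 5p; rearranging supply gives qs = p - 379. In a free market, 3161 - 5p = p - 379 gives the equilibrium p* = 590, q* = 211.
Since 438 < 590, the ceiling is binding.
At p = 438: qd = 3161 - 5·438 = 971 and qs = 438 - 379 = 59.
Consumer surplus without the control is ½ · (632.2 - 590) · 211 = 4452.1.
With the ceiling, 59 units are sold at 438 (assume they go to the highest-value buyers). The demand price at q = 59 is 620.4, so CS = ½ · [(632.2 - 438) + (620.4 - 438)] · 59 = 11109.7.
Change in consumer surplus = 11109.7 - 4452.1 = 6657.6.

6657.6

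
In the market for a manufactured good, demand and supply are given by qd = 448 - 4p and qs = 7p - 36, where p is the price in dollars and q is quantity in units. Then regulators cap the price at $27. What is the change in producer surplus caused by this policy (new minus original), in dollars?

-3612.5

Equilibrium: 448 - 4p = 7p - 36, so 484 = 11p and p* = 44, q* = 272.
Because the ceiling (27) lies below the market-clearing price, it is binding.
At p = 27: qd = 448 - 4·27 = 340 and qs = 7·27 - 36 = 153.
Producer surplus without the control is ½ · (44 - 36/7) · 272 = 36992/7.
With the ceiling, producers sell 153 units at 27, so PS = ½ · (27 - 36/7) · 153 = 23409/14.
Change in producer surplus = 23409/14 - 36992/7 = -3612.5.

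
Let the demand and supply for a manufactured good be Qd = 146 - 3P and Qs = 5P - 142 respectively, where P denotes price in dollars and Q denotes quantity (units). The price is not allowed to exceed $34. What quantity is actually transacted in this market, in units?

Equilibrium: 146 - 3P = 5P - 142, so 288 = 8P and P* = 36, Q* = 38.
Because the ceiling (34) lies below the market-clearing price, it is binding.
At P = 34: Qd = 146 - 3·34 = 44 and Qs = 5·34 - 142 = 28.
The quantity actually transacted is the short side, supply: 28.

28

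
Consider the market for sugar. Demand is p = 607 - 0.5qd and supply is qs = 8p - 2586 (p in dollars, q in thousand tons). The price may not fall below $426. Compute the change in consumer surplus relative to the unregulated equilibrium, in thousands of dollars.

Rearranging demand gives qd = 1214 - 2p. Equilibrium: 1214 - 2p = 8p - 2586, so 3800 = 10p and p* = 380, q* = 454.
Since 426 > 380, the floor is binding.
At p = 426: qd = 1214 - 2·426 = 362 and qs = 8·426 - 2586 = 822.
Consumer surplus without the control is ½ · (607 - 380) · 454 = 51529.
With the floor, consumers buy 362 units at 426, so CS = ½ · (607 - 426) · 362 = 32761.
Change in consumer surplus = 32761 - 51529 = -18768.

-18768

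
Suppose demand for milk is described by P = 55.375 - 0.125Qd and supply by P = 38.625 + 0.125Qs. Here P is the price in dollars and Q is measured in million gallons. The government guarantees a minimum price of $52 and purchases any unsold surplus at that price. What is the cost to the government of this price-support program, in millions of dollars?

4160

Rearranging demand gives Qd = 443 - 8P; rearranging supply gives Qs = 8P - 309. Without the control the market clears where 443 - 8P = 8P - 309, i.e. P* = 47 and Q* = 67.
The floor of 52 is above the equilibrium price 47, so it binds.
At P = 52: Qd = 443 - 8·52 = 27 and Qs = 8·52 - 309 = 107.
Surplus = Qs - Qd = 80.
Government expenditure = surplus × support price = 80 × 52 = 4160.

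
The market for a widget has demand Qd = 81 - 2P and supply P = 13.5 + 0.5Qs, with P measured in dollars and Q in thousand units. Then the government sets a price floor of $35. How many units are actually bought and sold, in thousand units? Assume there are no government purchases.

Rearranging supply gives Qs = 2P - 27. In a free market, 81 - 2P = 2P - 27 gives the equilibrium P* = 27, Q* = 27.
The floor of 35 is above the equilibrium price 27, so it binds.
At P = 35: Qd = 81 - 2·35 = 11 and Qs = 2·35 - 27 = 43.
The quantity actually transacted is the short side, demand: 11.

11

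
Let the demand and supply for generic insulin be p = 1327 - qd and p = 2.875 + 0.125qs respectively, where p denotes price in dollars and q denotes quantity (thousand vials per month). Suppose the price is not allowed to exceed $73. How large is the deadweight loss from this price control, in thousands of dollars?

Rearranging demand gives qd = 1327 - p; rearranging supply gives qs = 8p - 23. Setting quantity demanded equal to quantity supplied, 1327 - p = 8p - 23, gives p* = 150 and q* = 1177.
Because the ceiling (73) lies below the market-clearing price, it is binding.
At p = 73: qd = 1327 - 73 = 1254 and qs = 8·73 - 23 = 561.
Quantity traded falls to 561. At q = 561 the demand price is 1327 - 561 = 766 and the supply price is (23 + 561)/8 = 73.
Deadweight loss = ½ · (766 - 73) · (1177 - 561) = ½ · 693 · 616 = 213444.

213444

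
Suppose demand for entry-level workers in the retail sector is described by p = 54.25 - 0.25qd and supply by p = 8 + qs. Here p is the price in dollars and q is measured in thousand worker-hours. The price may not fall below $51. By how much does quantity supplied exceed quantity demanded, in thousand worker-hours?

Rearranging demand gives qd = 217 - 4p; rearranging supply gives qs = p - 8. In a free market, 217 - 4p = p - 8 gives the equilibrium p* = 45, q* = 37.
Because the floor (51) lies above the market-clearing price, it is binding.
At p = 51: qd = 217 - 4·51 = 13 and qs = 51 - 8 = 43.
Surplus = qs - qd = 43 - 13 = 30.

30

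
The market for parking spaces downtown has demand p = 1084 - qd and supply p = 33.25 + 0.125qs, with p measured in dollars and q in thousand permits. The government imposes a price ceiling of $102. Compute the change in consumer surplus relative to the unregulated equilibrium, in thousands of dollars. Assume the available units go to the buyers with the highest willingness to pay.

-47328

Rearranging demand gives qd = 1084 - p; rearranging supply gives qs = 8p - 266. Without the control the market clears where 1084 - p = 8p - 266, i.e. p* = 150 and q* = 934.
Since 102 < 150, the ceiling is binding.
At p = 102: qd = 1084 - 102 = 982 and qs = 8·102 - 266 = 550.
Consumer surplus without the control is ½ · (1084 - 150) · 934 = 436178.
With the ceiling, 550 units are sold at 102 (assume they go to the highest-value buyers). The demand price at q = 550 is 534, so CS = ½ · [(1084 - 102) + (534 - 102)] · 550 = 388850.
Change in consumer surplus = 388850 - 436178 = -47328.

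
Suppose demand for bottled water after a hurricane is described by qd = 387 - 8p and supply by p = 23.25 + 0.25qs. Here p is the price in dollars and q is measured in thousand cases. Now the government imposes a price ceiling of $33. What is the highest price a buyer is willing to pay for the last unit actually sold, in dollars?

43.5

Rearranging supply gives qs = 4p - 93. Without the control the market clears where 387 - 8p = 4p - 93, i.e. p* = 40 and q* = 67.
Because the ceiling (33) lies below the market-clearing price, it is binding.
At p = 33: qd = 387 - 8·33 = 123 and qs = 4·33 - 93 = 39.
Only 39 units reach the market. On the demand curve, the marginal buyer's willingness to pay at q = 39 is (387 - 39)/8 = 43.5.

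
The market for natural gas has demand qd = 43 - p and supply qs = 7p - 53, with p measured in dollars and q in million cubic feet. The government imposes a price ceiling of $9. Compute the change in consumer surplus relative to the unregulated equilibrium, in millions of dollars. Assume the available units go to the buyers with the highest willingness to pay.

Equilibrium: 43 - p = 7p - 53, so 96 = 8p and p* = 12, q* = 31.
The ceiling of 9 is below the equilibrium price 12, so it binds.
At p = 9: qd = 43 - 9 = 34 and qs = 7·9 - 53 = 10.
Consumer surplus without the control is ½ · (43 - 12) · 31 = 480.5.
With the ceiling, 10 units are sold at 9 (assume they go to the highest-value buyers). The demand price at q = 10 is 33, so CS = ½ · [(43 - 9) + (33 - 9)] · 10 = 290.
Change in consumer surplus = 290 - 480.5 = -190.5.

-190.5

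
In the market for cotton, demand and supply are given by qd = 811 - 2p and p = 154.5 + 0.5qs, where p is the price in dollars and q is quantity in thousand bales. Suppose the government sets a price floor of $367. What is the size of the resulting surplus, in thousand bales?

Rearranging supply gives qs = 2p - 309. In a free market, 811 - 2p = 2p - 309 gives the equilibrium p* = 280, q* = 251.
Because the floor (367) lies above the market-clearing price, it is binding.
At p = 367: qd = 811 - 2·367 = 77 and qs = 2·367 - 309 = 425.
Surplus = qs - qd = 425 - 77 = 348.

348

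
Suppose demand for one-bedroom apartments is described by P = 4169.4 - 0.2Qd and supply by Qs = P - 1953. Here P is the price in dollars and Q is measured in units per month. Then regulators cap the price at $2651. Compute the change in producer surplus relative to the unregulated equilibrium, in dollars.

-1462102.5

Rearranging demand gives Qd = 20847 - 5P. In a free market, 20847 - 5P = P - 1953 gives the equilibrium P* = 3800, Q* = 1847.
The ceiling of 2651 is below the equilibrium price 3800, so it binds.
At P = 2651: Qd = 20847 - 5·2651 = 7592 and Qs = 2651 - 1953 = 698.
Producer surplus without the control is ½ · (3800 - 1953) · 1847 = 1705704.5.
With the ceiling, producers sell 698 units at 2651, so PS = ½ · (2651 - 1953) · 698 = 243602.
Change in producer surplus = 243602 - 1705704.5 = -1462102.5.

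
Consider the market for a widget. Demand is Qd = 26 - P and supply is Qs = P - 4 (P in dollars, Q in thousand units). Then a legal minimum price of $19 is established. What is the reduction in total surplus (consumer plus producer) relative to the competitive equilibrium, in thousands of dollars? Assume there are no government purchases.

16

Setting quantity demanded equal to quantity supplied, 26 - P = P - 4, gives P* = 15 and Q* = 11.
The floor of 19 is above the equilibrium price 15, so it binds.
At P = 19: Qd = 26 - 19 = 7 and Qs = 19 - 4 = 15.
Quantity traded falls to 7. At Q = 7 the demand price is 26 - 7 = 19 and the supply price is 4 + 7 = 11.
Deadweight loss = ½ · (19 - 11) · (11 - 7) = ½ · 8 · 4 = 16.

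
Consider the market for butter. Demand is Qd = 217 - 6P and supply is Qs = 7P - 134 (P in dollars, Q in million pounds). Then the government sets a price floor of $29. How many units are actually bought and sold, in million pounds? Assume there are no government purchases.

In a free market, 217 - 6P = 7P - 134 gives the equilibrium P* = 27, Q* = 55.
The floor of 29 is above the equilibrium price 27, so it binds.
At P = 29: Qd = 217 - 6·29 = 43 and Qs = 7·29 - 134 = 69.
The quantity actually transacted is the short side, demand: 43.

43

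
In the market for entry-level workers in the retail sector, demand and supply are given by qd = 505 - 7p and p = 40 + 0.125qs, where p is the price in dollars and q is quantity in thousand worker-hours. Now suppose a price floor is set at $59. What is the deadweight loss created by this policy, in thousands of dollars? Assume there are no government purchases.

105

Rearranging supply gives qs = 8p - 320. Setting quantity demanded equal to quantity supplied, 505 - 7p = 8p - 320, gives p* = 55 and q* = 120.
Since 59 > 55, the floor is binding.
At p = 59: qd = 505 - 7·59 = 92 and qs = 8·59 - 320 = 152.
Quantity traded falls to 92. At q = 92 the demand price is (505 - 92)/7 = 59 and the supply price is (320 + 92)/8 = 51.5.
Deadweight loss = ½ · (59 - 51.5) · (120 - 92) = ½ · 7.5 · 28 = 105.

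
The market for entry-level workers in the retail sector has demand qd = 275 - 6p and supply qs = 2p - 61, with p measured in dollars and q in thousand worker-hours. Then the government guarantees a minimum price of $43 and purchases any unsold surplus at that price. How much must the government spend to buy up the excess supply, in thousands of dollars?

344

In a free market, 275 - 6p = 2p - 61 gives the equilibrium p* = 42, q* = 23.
Since 43 > 42, the floor is binding.
At p = 43: qd = 275 - 6·43 = 17 and qs = 2·43 - 61 = 25.
Surplus = qs - qd = 8.
Government expenditure = surplus × support price = 8 × 43 = 344.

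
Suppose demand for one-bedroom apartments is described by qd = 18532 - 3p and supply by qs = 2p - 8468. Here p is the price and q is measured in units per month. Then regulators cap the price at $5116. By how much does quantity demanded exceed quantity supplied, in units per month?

1420

Without the control the market clears where 18532 - 3p = 2p - 8468, i.e. p* = 5400 and q* = 2332.
Because the ceiling (5116) lies below the market-clearing price, it is binding.
At p = 5116: qd = 18532 - 3·5116 = 3184 and qs = 2·5116 - 8468 = 1764.
Shortage = qd - qs = 3184 - 1764 = 1420.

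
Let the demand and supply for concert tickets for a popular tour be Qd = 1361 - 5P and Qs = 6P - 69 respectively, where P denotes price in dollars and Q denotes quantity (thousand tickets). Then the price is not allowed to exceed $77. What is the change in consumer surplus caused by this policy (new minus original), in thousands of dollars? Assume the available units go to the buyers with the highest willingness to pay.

Without the control the market clears where 1361 - 5P = 6P - 69, i.e. P* = 130 and Q* = 711.
Because the ceiling (77) lies below the market-clearing price, it is binding.
At P = 77: Qd = 1361 - 5·77 = 976 and Qs = 6·77 - 69 = 393.
Consumer surplus without the control is ½ · (272.2 - 130) · 711 = 50552.1.
With the ceiling, 393 units are sold at 77 (assume they go to the highest-value buyers). The demand price at Q = 393 is 193.6, so CS = ½ · [(272.2 - 77) + (193.6 - 77)] · 393 = 61268.7.
Change in consumer surplus = 61268.7 - 50552.1 = 10716.6.

10716.6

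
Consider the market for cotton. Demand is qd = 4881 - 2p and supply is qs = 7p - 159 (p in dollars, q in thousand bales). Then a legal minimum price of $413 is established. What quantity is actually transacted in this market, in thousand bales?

3761

In a free market, 4881 - 2p = 7p - 159 gives the equilibrium p* = 560, q* = 3761.
The floor of 413 is below the equilibrium price 560, so it is not binding; the market clears at p* = 560, q* = 3761.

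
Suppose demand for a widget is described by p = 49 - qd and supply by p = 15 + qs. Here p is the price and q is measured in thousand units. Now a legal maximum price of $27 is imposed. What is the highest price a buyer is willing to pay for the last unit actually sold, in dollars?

Rearranging demand gives qd = 49 - p; rearranging supply gives qs = p - 15. Without the control the market clears where 49 - p = p - 15, i.e. p* = 32 and q* = 17.
Because the ceiling (27) lies below the market-clearing price, it is binding.
At p = 27: qd = 49 - 27 = 22 and qs = 27 - 15 = 12.
Only 12 units reach the market. On the demand curve, the marginal buyer's willingness to pay at q = 12 is (49 - 12) = 37.

37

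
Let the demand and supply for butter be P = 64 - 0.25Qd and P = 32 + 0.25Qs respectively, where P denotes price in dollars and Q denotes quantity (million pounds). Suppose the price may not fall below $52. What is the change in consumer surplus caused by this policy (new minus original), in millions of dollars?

-224

Rearranging demand gives Qd = 256 - 4P; rearranging supply gives Qs = 4P - 128. Equilibrium: 256 - 4P = 4P - 128, so 384 = 8P and P* = 48, Q* = 64.
Since 52 > 48, the floor is binding.
At P = 52: Qd = 256 - 4·52 = 48 and Qs = 4·52 - 128 = 80.
Consumer surplus without the control is ½ · (64 - 48) · 64 = 512.
With the floor, consumers buy 48 units at 52, so CS = ½ · (64 - 52) · 48 = 288.
Change in consumer surplus = 288 - 512 = -224.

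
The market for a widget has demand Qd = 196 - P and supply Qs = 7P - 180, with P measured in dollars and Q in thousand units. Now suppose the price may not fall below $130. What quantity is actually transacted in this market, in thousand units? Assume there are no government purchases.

66

Setting quantity demanded equal to quantity supplied, 196 - P = 7P - 180, gives P* = 47 and Q* = 149.
Because the floor (130) lies above the market-clearing price, it is binding.
At P = 130: Qd = 196 - 130 = 66 and Qs = 7·130 - 180 = 730.
The quantity actually transacted is the short side, demand: 66.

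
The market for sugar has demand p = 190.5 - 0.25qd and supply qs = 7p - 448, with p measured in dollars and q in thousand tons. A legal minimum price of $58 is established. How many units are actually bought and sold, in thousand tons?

322

Rearranging demand gives qd = 762 - 4p. In a free market, 762 - 4p = 7p - 448 gives the equilibrium p* = 110, q* = 322.
The floor of 58 is below the equilibrium price 110, so it is not binding; the market clears at p* = 110, q* = 322.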